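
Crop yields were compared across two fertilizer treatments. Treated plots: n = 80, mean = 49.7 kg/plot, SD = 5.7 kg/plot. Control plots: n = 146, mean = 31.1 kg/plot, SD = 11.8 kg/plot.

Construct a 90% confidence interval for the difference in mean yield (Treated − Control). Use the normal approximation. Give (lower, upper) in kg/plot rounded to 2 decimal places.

Per-group SEs: s₁/√n₁ = 5.7/√80 = 0.6373, s₂/√n₂ = 11.8/√146 = 0.9766.
Unpooled SE of the difference: √(0.40615129 + 0.95374756) = 1.1661.
Margin of error = z* · SE = 1.645 × 1.1661 = 1.9182.
x̄₁ − x̄₂ = 49.7 − 31.1 = 18.6000.
CI: 18.6000 ± 1.9182 = (16.68, 20.52).

(16.68, 20.52)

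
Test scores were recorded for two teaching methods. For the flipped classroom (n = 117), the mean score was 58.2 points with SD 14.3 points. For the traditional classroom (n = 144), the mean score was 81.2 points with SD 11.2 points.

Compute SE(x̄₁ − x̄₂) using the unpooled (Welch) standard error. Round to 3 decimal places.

Per-group SEs: s₁/√n₁ = 14.3/√117 = 1.3220, s₂/√n₂ = 11.2/√144 = 0.9333.
Unpooled SE of the difference: √(1.747684 + 0.87104889) = 1.6182.

1.618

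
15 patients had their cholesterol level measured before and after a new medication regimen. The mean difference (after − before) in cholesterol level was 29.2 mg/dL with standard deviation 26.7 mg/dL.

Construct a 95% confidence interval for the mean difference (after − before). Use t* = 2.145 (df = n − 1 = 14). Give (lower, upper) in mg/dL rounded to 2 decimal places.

Paired design: SE = s_d/√n = 26.7/√15 = 6.8939.
t* = 2.145; margin of error = 2.145 × 6.8939 = 14.7874.
29.2 ± 14.7874 → (14.41, 43.99).

(14.41, 43.99)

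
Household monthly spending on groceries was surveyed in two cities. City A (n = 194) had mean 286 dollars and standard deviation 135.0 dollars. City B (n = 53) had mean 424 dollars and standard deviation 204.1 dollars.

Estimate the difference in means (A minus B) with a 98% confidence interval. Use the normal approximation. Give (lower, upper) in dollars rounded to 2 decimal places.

(-207.00, -69.00)

Standard errors of each mean: 135.0/√194 = 9.6924 and 204.1/√53 = 28.0353.
SE(x̄₁ − x̄₂) = √(9.6924² + 28.0353²) = 29.6635 for independent samples with unequal variances.
With z* = 2.326, the margin is 2.326 × 29.6635 = 68.9973.
x̄₁ − x̄₂ = 286 − 424 = -138.0000; the interval is -138.0000 ± 68.9973 = (-207.00, -69.00).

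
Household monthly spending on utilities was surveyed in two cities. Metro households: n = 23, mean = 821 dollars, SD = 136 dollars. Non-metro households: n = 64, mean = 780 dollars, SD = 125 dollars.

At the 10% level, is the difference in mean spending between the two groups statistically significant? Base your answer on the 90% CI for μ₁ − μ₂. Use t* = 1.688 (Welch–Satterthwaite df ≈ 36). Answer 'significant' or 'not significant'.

Standard errors of each mean: 136/√23 = 28.3580 and 125/√64 = 15.6250.
SE(x̄₁ − x̄₂) = √(28.3580² + 15.6250²) = 32.3777 for independent samples with unequal variances.
With t* = 1.688, the margin is 1.688 × 32.3777 = 54.6536.
x̄₁ − x̄₂ = 821 − 780 = 41.0000; the interval is 41.0000 ± 54.6536 = (-13.6536, 95.6536).
The interval (-13.6536, 95.6536) contains 0, so the difference is not significant.

not significant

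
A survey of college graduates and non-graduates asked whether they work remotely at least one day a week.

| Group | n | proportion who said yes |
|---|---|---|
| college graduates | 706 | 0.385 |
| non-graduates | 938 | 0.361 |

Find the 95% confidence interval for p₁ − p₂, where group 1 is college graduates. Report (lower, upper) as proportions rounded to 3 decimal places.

Each SE is √(p̂(1−p̂)/n): √(0.3850·0.6150/706) = 0.01831 and √(0.3610·0.6390/938) = 0.01568.
SE(p̂₁ − p̂₂) = √(SE₁² + SE₂²) = √(0.0003352561 + 0.0002458624) = 0.02411, since the two samples are independent.
At 95% confidence z* = 1.960; margin = 1.960 × 0.02411 = 0.04726.
The difference is 0.3850 − 0.3610 = 0.0240, so the interval is 0.0240 ± 0.04726 = (-0.023, 0.071).

(-0.023, 0.071)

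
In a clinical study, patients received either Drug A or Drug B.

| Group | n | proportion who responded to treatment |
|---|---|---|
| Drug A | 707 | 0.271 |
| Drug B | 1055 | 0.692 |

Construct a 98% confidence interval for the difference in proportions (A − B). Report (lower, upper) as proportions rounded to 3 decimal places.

(-0.472, -0.370)

The two standard errors are √(0.2710×0.7290/707) = 0.01672 and √(0.6920×0.3080/1055) = 0.01421.
Because the samples are independent, SE_diff = √(0.01672² + 0.01421²) = 0.02194.
Using z* = 2.326 for 98%, ME = 2.326 × 0.02194 = 0.05103.
p̂₁ − p̂₂ = -0.4210; interval -0.4210 ± 0.05103 gives (-0.472, -0.370).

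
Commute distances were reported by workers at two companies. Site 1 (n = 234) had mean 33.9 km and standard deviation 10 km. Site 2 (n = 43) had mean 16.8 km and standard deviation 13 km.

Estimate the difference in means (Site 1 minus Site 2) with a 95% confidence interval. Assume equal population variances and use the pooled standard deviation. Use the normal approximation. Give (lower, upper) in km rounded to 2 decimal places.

(13.68, 20.52)

Pooled variance s_p² = [233·10² + 42·13²] / (234+43−2) = 110.5382, so s_p = 10.5137.
SE_diff = s_p·√(1/n₁ + 1/n₂) = 10.5137·√(1/234 + 1/43) = 1.7444.
z* = 1.960; margin = 1.960 × 1.7444 = 3.4190.
Difference = 33.9 − 16.8 = 17.1000.
17.1000 ± 3.4190 → (13.68, 20.52).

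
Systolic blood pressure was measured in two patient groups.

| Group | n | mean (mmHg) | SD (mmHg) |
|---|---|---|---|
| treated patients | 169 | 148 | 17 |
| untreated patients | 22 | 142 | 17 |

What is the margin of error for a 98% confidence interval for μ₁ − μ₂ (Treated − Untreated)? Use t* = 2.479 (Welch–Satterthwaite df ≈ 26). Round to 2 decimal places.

9.55

Standard errors of each mean: 17/√169 = 1.3077 and 17/√22 = 3.6244.
SE(x̄₁ − x̄₂) = √(1.3077² + 3.6244²) = 3.8531 for independent samples with unequal variances.
With t* = 2.479, the margin is 2.479 × 3.8531 = 9.5518.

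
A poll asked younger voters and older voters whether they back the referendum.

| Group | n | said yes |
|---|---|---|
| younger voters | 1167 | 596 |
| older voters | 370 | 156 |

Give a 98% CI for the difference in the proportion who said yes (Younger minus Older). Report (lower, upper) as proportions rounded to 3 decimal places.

(0.020, 0.158)

p̂₁ = 596/1167 = 0.5107 and p̂₂ = 156/370 = 0.4216.
SE₁ = √(p̂₁(1−p̂₁)/n₁) = √(0.5107·0.4893/1167) = 0.01463; SE₂ = √(0.4216·0.5784/370) = 0.02567.
Independent samples: SE of the difference = √(SE₁² + SE₂²) = √(0.0002140369 + 0.0006589489) = 0.02955.
z* for 98% confidence is 2.326, so the margin of error is 2.326 × 0.02955 = 0.06873.
Point estimate p̂₁ − p̂₂ = 0.5107 − 0.4216 = 0.0891.
0.0891 ± 0.06873 → (0.020, 0.158).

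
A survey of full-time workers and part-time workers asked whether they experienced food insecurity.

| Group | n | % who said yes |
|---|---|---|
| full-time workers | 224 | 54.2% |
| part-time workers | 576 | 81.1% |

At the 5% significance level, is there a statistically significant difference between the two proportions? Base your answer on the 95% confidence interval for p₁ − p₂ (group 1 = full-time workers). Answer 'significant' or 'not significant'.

significant

The two standard errors are √(0.5420×0.4580/224) = 0.03329 and √(0.8110×0.1890/576) = 0.01631.
Because the samples are independent, SE_diff = √(0.03329² + 0.01631²) = 0.03707.
Using z* = 1.960 for 95%, ME = 1.960 × 0.03707 = 0.07266.
p̂₁ − p̂₂ = -0.2690; interval -0.2690 ± 0.07266 gives (-0.34166, -0.19634).
The interval (-0.34166, -0.19634) does not contain 0, so the difference is significant.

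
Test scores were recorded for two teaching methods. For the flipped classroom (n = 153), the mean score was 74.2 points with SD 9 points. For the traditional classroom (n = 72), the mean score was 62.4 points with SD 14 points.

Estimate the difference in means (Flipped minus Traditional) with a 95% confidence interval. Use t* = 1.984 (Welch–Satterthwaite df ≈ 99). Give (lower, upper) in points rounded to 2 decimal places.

(8.22, 15.38)

SE₁ = s₁/√n₁ = 9/√153 = 0.7276; SE₂ = 14/√72 = 1.6499.
Independent samples, unequal variances: SE_diff = √(SE₁² + SE₂²) = √(0.52940176 + 2.72217001) = 1.8032.
t* = 1.984, so margin of error = 1.984 × 1.8032 = 3.5775.
Difference in means = 74.2 − 62.4 = 11.8000.
11.8000 ± 3.5775 → (8.22, 15.38).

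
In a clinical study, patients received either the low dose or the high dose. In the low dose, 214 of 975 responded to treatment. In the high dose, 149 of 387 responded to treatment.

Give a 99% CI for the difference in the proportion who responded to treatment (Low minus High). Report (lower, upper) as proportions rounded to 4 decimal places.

p̂₁ = 214/975 = 0.2195 and p̂₂ = 149/387 = 0.3850.
SE₁ = √(p̂₁(1−p̂₁)/n₁) = √(0.2195·0.7805/975) = 0.01326; SE₂ = √(0.3850·0.6150/387) = 0.02474.
Independent samples: SE of the difference = √(SE₁² + SE₂²) = √(0.0001758276 + 0.0006120676) = 0.02807.
z* for 99% confidence is 2.576, so the margin of error is 2.576 × 0.02807 = 0.07231.
Point estimate p̂₁ − p̂₂ = 0.2195 − 0.3850 = -0.1655.
-0.1655 ± 0.07231 → (-0.2378, -0.0932).

(-0.2378, -0.0932)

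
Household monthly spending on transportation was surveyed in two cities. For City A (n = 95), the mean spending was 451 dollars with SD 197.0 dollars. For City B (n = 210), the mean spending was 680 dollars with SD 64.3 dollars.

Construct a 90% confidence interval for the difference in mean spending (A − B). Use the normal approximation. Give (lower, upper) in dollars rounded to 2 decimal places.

(-263.04, -194.96)

Standard errors of each mean: 197.0/√95 = 20.2118 and 64.3/√210 = 4.4371.
SE(x̄₁ − x̄₂) = √(20.2118² + 4.4371²) = 20.6931 for independent samples with unequal variances.
With z* = 1.645, the margin is 1.645 × 20.6931 = 34.0401.
x̄₁ − x̄₂ = 451 − 680 = -229.0000; the interval is -229.0000 ± 34.0401 = (-263.04, -194.96).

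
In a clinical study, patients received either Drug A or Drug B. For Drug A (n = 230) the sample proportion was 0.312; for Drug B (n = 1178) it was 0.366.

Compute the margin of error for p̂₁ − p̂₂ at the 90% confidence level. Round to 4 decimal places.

0.0553

The two standard errors are √(0.3120×0.6880/230) = 0.03055 and √(0.3660×0.6340/1178) = 0.01404.
Because the samples are independent, SE_diff = √(0.03055² + 0.01404²) = 0.03362.
Using z* = 1.645 for 90%, ME = 1.645 × 0.03362 = 0.05530.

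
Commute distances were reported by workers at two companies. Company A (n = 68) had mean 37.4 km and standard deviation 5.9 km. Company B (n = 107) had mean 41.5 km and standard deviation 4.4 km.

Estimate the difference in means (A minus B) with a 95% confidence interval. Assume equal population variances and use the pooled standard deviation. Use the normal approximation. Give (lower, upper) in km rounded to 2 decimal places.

Pooled variance s_p² = [67·5.9² + 106·4.4²] / (68+107−2) = 25.3435, so s_p = 5.0342.
SE_diff = s_p·√(1/n₁ + 1/n₂) = 5.0342·√(1/68 + 1/107) = 0.7807.
z* = 1.960; margin = 1.960 × 0.7807 = 1.5302.
Difference = 37.4 − 41.5 = -4.1000.
-4.1000 ± 1.5302 → (-5.63, -2.57).

(-5.63, -2.57)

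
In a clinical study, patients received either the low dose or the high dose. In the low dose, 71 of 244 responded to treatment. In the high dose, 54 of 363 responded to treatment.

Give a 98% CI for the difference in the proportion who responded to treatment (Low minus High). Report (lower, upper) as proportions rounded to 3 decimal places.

(0.062, 0.223)

Sample proportions: 71/244 = 0.2910, 54/363 = 0.1488.
Each SE is √(p̂(1−p̂)/n): √(0.2910·0.7090/244) = 0.02908 and √(0.1488·0.8512/363) = 0.01868.
SE(p̂₁ − p̂₂) = √(SE₁² + SE₂²) = √(0.0008456464 + 0.0003489424) = 0.03456, since the two samples are independent.
At 98% confidence z* = 2.326; margin = 2.326 × 0.03456 = 0.08039.
The difference is 0.2910 − 0.1488 = 0.1422, so the interval is 0.1422 ± 0.08039 = (0.062, 0.223).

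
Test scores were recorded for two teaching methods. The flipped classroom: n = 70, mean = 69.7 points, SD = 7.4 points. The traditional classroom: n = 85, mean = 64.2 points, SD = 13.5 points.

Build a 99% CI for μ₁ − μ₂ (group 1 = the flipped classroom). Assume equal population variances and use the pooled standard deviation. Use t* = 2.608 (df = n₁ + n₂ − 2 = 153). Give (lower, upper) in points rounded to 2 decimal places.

s_p = √[((n₁−1)s₁² + (n₂−1)s₂²)/(n₁+n₂−2)] = √[(69·7.4² + 84·13.5²)/153] = 11.1694.
SE = 11.1694·√(1/70 + 1/85) = 1.8028.
With t* = 2.608, margin = 2.608 × 1.8028 = 4.7017.
x̄₁ − x̄₂ = 69.7 − 64.2 = 5.5000; interval 5.5000 ± 4.7017 = (0.80, 10.20).

(0.80, 10.20)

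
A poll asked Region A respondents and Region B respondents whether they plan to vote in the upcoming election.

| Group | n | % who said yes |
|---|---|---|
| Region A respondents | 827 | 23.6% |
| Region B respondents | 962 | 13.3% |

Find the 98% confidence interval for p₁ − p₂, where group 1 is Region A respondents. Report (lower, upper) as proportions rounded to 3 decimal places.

The two standard errors are √(0.2360×0.7640/827) = 0.01477 and √(0.1330×0.8670/962) = 0.01095.
Because the samples are independent, SE_diff = √(0.01477² + 0.01095²) = 0.01839.
Using z* = 2.326 for 98%, ME = 2.326 × 0.01839 = 0.04278.
p̂₁ − p̂₂ = 0.1030; interval 0.1030 ± 0.04278 gives (0.060, 0.146).

(0.060, 0.146)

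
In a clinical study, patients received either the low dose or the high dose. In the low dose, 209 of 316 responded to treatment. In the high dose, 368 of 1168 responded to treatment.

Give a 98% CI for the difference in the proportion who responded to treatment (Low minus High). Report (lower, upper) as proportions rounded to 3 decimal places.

p̂₁ = 209/316 = 0.6614 and p̂₂ = 368/1168 = 0.3151.
SE₁ = √(p̂₁(1−p̂₁)/n₁) = √(0.6614·0.3386/316) = 0.02662; SE₂ = √(0.3151·0.6849/1168) = 0.01359.
Independent samples: SE of the difference = √(SE₁² + SE₂²) = √(0.0007086244 + 0.0001846881) = 0.02989.
z* for 98% confidence is 2.326, so the margin of error is 2.326 × 0.02989 = 0.06952.
Point estimate p̂₁ − p̂₂ = 0.6614 − 0.3151 = 0.3463.
0.3463 ± 0.06952 → (0.277, 0.416).

(0.277, 0.416)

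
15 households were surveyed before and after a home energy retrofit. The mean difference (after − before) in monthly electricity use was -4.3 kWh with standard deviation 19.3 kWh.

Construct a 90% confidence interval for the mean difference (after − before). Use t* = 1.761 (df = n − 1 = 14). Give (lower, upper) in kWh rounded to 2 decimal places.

(-13.08, 4.48)

This is a matched-pairs design, so SE = s_d/√n = 19.3/√15 = 4.9832.
Margin = 1.761 × 4.9832 = 8.7754; the interval is -4.3 ± 8.7754 = (-13.08, 4.48).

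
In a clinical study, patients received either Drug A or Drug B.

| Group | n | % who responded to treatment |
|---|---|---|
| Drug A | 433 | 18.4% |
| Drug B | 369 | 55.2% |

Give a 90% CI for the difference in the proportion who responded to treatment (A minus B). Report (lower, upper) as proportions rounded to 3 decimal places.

(-0.420, -0.316)

The two standard errors are √(0.1840×0.8160/433) = 0.01862 and √(0.5520×0.4480/369) = 0.02589.
Because the samples are independent, SE_diff = √(0.01862² + 0.02589²) = 0.03189.
Using z* = 1.645 for 90%, ME = 1.645 × 0.03189 = 0.05246.
p̂₁ − p̂₂ = -0.3680; interval -0.3680 ± 0.05246 gives (-0.420, -0.316).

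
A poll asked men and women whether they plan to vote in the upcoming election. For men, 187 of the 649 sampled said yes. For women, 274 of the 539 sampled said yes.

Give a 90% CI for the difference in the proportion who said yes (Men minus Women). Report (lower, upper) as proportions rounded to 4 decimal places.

Sample proportions: 187/649 = 0.2881, 274/539 = 0.5083.
Each SE is √(p̂(1−p̂)/n): √(0.2881·0.7119/649) = 0.01778 and √(0.5083·0.4917/539) = 0.02153.
SE(p̂₁ − p̂₂) = √(SE₁² + SE₂²) = √(0.0003161284 + 0.0004635409) = 0.02792, since the two samples are independent.
At 90% confidence z* = 1.645; margin = 1.645 × 0.02792 = 0.04593.
The difference is 0.2881 − 0.5083 = -0.2202, so the interval is -0.2202 ± 0.04593 = (-0.2661, -0.1743).

(-0.2661, -0.1743)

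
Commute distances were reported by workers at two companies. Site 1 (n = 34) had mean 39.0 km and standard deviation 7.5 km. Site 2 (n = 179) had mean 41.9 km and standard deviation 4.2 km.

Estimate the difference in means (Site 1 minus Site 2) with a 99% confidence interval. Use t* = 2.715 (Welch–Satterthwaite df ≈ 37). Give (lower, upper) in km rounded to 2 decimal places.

Per-group SEs: s₁/√n₁ = 7.5/√34 = 1.2862, s₂/√n₂ = 4.2/√179 = 0.3139.
Unpooled SE of the difference: √(1.65431044 + 0.09853321) = 1.3240.
Margin of error = t* · SE = 2.715 × 1.3240 = 3.5947.
x̄₁ − x̄₂ = 39.0 − 41.9 = -2.9000.
CI: -2.9000 ± 3.5947 = (-6.49, 0.69).

(-6.49, 0.69)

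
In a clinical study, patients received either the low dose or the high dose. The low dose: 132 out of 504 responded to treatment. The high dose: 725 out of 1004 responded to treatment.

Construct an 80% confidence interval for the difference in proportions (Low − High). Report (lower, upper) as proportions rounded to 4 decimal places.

(-0.4912, -0.4292)

Sample proportions: 132/504 = 0.2619, 725/1004 = 0.7221.
Each SE is √(p̂(1−p̂)/n): √(0.2619·0.7381/504) = 0.01958 and √(0.7221·0.2779/1004) = 0.01414.
SE(p̂₁ − p̂₂) = √(SE₁² + SE₂²) = √(0.0003833764 + 0.0001999396) = 0.02415, since the two samples are independent.
At 80% confidence z* = 1.282; margin = 1.282 × 0.02415 = 0.03096.
The difference is 0.2619 − 0.7221 = -0.4602, so the interval is -0.4602 ± 0.03096 = (-0.4912, -0.4292).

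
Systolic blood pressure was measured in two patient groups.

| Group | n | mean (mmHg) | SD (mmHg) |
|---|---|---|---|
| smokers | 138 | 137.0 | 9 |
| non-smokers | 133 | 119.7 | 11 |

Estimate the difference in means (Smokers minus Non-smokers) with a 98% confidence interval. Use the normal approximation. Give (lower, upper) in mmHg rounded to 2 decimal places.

(14.45, 20.15)

SE₁ = s₁/√n₁ = 9/√138 = 0.7661; SE₂ = 11/√133 = 0.9538.
Independent samples, unequal variances: SE_diff = √(SE₁² + SE₂²) = √(0.58690921 + 0.90973444) = 1.2234.
z* = 2.326, so margin of error = 2.326 × 1.2234 = 2.8456.
Difference in means = 137.0 − 119.7 = 17.3000.
17.3000 ± 2.8456 → (14.45, 20.15).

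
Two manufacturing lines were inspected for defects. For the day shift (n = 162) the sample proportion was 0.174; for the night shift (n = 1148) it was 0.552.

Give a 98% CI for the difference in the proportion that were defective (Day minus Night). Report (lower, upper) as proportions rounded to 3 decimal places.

The two standard errors are √(0.1740×0.8260/162) = 0.02979 and √(0.5520×0.4480/1148) = 0.01468.
Because the samples are independent, SE_diff = √(0.02979² + 0.01468²) = 0.03321.
Using z* = 2.326 for 98%, ME = 2.326 × 0.03321 = 0.07725.
p̂₁ − p̂₂ = -0.3780; interval -0.3780 ± 0.07725 gives (-0.455, -0.301).

(-0.455, -0.301)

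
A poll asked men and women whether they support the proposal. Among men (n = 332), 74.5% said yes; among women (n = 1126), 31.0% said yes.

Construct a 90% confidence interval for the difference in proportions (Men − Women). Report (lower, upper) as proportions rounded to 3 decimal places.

(0.390, 0.480)

The two standard errors are √(0.7450×0.2550/332) = 0.02392 and √(0.3100×0.6900/1126) = 0.01378.
Because the samples are independent, SE_diff = √(0.02392² + 0.01378²) = 0.02761.
Using z* = 1.645 for 90%, ME = 1.645 × 0.02761 = 0.04542.
p̂₁ − p̂₂ = 0.4350; interval 0.4350 ± 0.04542 gives (0.390, 0.480).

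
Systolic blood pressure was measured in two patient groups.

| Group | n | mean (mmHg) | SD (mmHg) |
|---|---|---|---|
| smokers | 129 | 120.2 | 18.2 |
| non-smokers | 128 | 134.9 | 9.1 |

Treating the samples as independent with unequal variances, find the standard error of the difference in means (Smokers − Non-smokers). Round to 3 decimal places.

1.793

Standard errors of each mean: 18.2/√129 = 1.6024 and 9.1/√128 = 0.8043.
SE(x̄₁ − x̄₂) = √(1.6024² + 0.8043²) = 1.7929 for independent samples with unequal variances.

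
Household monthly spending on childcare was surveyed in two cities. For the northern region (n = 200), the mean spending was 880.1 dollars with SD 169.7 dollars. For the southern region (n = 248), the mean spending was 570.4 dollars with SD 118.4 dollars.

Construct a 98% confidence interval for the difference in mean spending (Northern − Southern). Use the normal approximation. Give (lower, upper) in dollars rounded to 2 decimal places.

(276.76, 342.64)

Standard errors of each mean: 169.7/√200 = 11.9996 and 118.4/√248 = 7.5184.
SE(x̄₁ − x̄₂) = √(11.9996² + 7.5184²) = 14.1604 for independent samples with unequal variances.
With z* = 2.326, the margin is 2.326 × 14.1604 = 32.9371.
x̄₁ − x̄₂ = 880.1 − 570.4 = 309.7000; the interval is 309.7000 ± 32.9371 = (276.76, 342.64).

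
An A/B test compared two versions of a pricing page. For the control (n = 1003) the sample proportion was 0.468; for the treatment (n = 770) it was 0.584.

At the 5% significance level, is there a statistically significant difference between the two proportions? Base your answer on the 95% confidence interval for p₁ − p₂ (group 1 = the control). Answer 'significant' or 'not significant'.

significant

SE₁ = √(p̂₁(1−p̂₁)/n₁) = √(0.4680·0.5320/1003) = 0.01576; SE₂ = √(0.5840·0.4160/770) = 0.01776.
Independent samples: SE of the difference = √(SE₁² + SE₂²) = √(0.0002483776 + 0.0003154176) = 0.02374.
z* for 95% confidence is 1.960, so the margin of error is 1.960 × 0.02374 = 0.04653.
Point estimate p̂₁ − p̂₂ = 0.4680 − 0.5840 = -0.1160.
-0.1160 ± 0.04653 → (-0.16253, -0.06947).
The interval (-0.16253, -0.06947) does not contain 0, so the difference is significant.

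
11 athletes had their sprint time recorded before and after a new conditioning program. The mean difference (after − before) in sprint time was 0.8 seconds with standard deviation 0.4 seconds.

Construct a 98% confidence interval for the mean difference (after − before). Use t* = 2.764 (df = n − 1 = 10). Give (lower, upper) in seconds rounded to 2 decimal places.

Paired design: SE = s_d/√n = 0.4/√11 = 0.1206.
t* = 2.764; margin of error = 2.764 × 0.1206 = 0.3333.
0.8 ± 0.3333 → (0.47, 1.13).

(0.47, 1.13)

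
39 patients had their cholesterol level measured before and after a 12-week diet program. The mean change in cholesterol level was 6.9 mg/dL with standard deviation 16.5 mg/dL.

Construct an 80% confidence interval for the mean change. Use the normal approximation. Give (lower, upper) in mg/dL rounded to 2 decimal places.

(3.51, 10.29)

This is a matched-pairs design, so SE = s_d/√n = 16.5/√39 = 2.6421.
Margin = 1.282 × 2.6421 = 3.3872; the interval is 6.9 ± 3.3872 = (3.51, 10.29).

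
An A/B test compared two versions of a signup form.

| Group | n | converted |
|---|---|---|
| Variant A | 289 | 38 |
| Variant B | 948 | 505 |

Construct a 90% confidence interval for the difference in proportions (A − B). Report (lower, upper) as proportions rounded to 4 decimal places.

(-0.4434, -0.3590)

First, p̂₁ = 38/289 = 0.1315; p̂₂ = 505/948 = 0.5327.
The two standard errors are √(0.1315×0.8685/289) = 0.01988 and √(0.5327×0.4673/948) = 0.01620.
Because the samples are independent, SE_diff = √(0.01988² + 0.01620²) = 0.02564.
Using z* = 1.645 for 90%, ME = 1.645 × 0.02564 = 0.04218.
p̂₁ − p̂₂ = -0.4012; interval -0.4012 ± 0.04218 gives (-0.4434, -0.3590).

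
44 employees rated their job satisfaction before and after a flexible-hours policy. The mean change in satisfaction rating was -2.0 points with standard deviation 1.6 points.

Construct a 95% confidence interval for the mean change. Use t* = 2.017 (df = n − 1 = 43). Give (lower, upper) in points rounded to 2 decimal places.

This is a matched-pairs design, so SE = s_d/√n = 1.6/√44 = 0.2412.
Margin = 2.017 × 0.2412 = 0.4865; the interval is -2.0 ± 0.4865 = (-2.49, -1.51).

(-2.49, -1.51)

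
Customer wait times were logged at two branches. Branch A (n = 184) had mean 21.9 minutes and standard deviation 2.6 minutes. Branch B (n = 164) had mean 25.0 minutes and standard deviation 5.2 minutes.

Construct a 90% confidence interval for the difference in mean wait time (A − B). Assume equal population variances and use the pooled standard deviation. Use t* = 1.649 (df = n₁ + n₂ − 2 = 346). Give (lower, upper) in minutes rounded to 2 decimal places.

(-3.82, -2.38)

Pooled variance s_p² = [183·2.6² + 163·5.2²] / (184+164−2) = 16.3139, so s_p = 4.0390.
SE_diff = s_p·√(1/n₁ + 1/n₂) = 4.0390·√(1/184 + 1/164) = 0.4337.
t* = 1.649; margin = 1.649 × 0.4337 = 0.7152.
Difference = 21.9 − 25.0 = -3.1000.
-3.1000 ± 0.7152 → (-3.82, -2.38).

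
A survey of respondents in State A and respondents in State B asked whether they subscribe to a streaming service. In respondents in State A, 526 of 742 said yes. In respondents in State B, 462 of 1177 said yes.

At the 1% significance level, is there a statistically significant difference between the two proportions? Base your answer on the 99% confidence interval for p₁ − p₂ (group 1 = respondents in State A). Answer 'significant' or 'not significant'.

Sample proportions: 526/742 = 0.7089, 462/1177 = 0.3925.
Each SE is √(p̂(1−p̂)/n): √(0.7089·0.2911/742) = 0.01668 and √(0.3925·0.6075/1177) = 0.01423.
SE(p̂₁ − p̂₂) = √(SE₁² + SE₂²) = √(0.0002782224 + 0.0002024929) = 0.02193, since the two samples are independent.
At 99% confidence z* = 2.576; margin = 2.576 × 0.02193 = 0.05649.
The difference is 0.7089 − 0.3925 = 0.3164, so the interval is 0.3164 ± 0.05649 = (0.25991, 0.37289).
The interval (0.25991, 0.37289) does not contain 0, so the difference is significant.

significant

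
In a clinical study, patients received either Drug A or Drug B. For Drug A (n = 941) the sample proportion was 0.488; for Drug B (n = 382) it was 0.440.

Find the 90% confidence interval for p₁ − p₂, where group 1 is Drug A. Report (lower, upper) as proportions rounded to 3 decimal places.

Each SE is √(p̂(1−p̂)/n): √(0.4880·0.5120/941) = 0.01629 and √(0.4400·0.5600/382) = 0.02540.
SE(p̂₁ − p̂₂) = √(SE₁² + SE₂²) = √(0.0002653641 + 0.00064516) = 0.03017, since the two samples are independent.
At 90% confidence z* = 1.645; margin = 1.645 × 0.03017 = 0.04963.
The difference is 0.4880 − 0.4400 = 0.0480, so the interval is 0.0480 ± 0.04963 = (-0.002, 0.098).

(-0.002, 0.098)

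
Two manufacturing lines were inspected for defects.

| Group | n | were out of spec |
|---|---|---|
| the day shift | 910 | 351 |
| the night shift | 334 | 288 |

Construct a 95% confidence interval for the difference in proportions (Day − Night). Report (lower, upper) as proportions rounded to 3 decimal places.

(-0.525, -0.428)

First, p̂₁ = 351/910 = 0.3857; p̂₂ = 288/334 = 0.8623.
The two standard errors are √(0.3857×0.6143/910) = 0.01614 and √(0.8623×0.1377/334) = 0.01885.
Because the samples are independent, SE_diff = √(0.01614² + 0.01885²) = 0.02482.
Using z* = 1.960 for 95%, ME = 1.960 × 0.02482 = 0.04865.
p̂₁ − p̂₂ = -0.4766; interval -0.4766 ± 0.04865 gives (-0.525, -0.428).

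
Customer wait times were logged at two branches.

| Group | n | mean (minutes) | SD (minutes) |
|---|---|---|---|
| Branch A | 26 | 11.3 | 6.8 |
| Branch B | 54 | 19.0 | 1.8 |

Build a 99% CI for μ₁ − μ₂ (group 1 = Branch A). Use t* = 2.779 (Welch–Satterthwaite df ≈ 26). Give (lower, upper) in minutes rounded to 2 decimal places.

Standard errors of each mean: 6.8/√26 = 1.3336 and 1.8/√54 = 0.2449.
SE(x̄₁ − x̄₂) = √(1.3336² + 0.2449²) = 1.3559 for independent samples with unequal variances.
With t* = 2.779, the margin is 2.779 × 1.3559 = 3.7680.
x̄₁ − x̄₂ = 11.3 − 19.0 = -7.7000; the interval is -7.7000 ± 3.7680 = (-11.47, -3.93).

(-11.47, -3.93)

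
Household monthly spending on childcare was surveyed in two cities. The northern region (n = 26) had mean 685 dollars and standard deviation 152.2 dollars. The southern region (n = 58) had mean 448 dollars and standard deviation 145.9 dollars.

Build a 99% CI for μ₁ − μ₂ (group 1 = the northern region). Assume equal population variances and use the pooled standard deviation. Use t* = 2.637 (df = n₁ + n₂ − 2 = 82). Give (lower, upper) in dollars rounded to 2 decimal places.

(144.98, 329.02)

s_p = √[((n₁−1)s₁² + (n₂−1)s₂²)/(n₁+n₂−2)] = √[(25·152.2² + 57·145.9²)/82] = 147.8492.
SE = 147.8492·√(1/26 + 1/58) = 34.8946.
With t* = 2.637, margin = 2.637 × 34.8946 = 92.0171.
x̄₁ − x̄₂ = 685 − 448 = 237.0000; interval 237.0000 ± 92.0171 = (144.98, 329.02).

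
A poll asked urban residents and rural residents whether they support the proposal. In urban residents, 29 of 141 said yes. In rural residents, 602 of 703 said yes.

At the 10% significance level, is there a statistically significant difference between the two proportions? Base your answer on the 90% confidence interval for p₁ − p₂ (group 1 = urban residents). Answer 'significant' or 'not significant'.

significant

First, p̂₁ = 29/141 = 0.2057; p̂₂ = 602/703 = 0.8563.
The two standard errors are √(0.2057×0.7943/141) = 0.03404 and √(0.8563×0.1437/703) = 0.01323.
Because the samples are independent, SE_diff = √(0.03404² + 0.01323²) = 0.03652.
Using z* = 1.645 for 90%, ME = 1.645 × 0.03652 = 0.06008.
p̂₁ − p̂₂ = -0.6506; interval -0.6506 ± 0.06008 gives (-0.71068, -0.59052).
The interval (-0.71068, -0.59052) does not contain 0, so the difference is significant.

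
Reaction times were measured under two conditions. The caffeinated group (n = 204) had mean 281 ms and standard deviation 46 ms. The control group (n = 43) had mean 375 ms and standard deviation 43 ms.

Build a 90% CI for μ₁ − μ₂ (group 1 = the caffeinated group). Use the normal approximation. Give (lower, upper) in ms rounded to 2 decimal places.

(-106.02, -81.98)

Standard errors of each mean: 46/√204 = 3.2206 and 43/√43 = 6.5574.
SE(x̄₁ − x̄₂) = √(3.2206² + 6.5574²) = 7.3056 for independent samples with unequal variances.
With z* = 1.645, the margin is 1.645 × 7.3056 = 12.0177.
x̄₁ − x̄₂ = 281 − 375 = -94.0000; the interval is -94.0000 ± 12.0177 = (-106.02, -81.98).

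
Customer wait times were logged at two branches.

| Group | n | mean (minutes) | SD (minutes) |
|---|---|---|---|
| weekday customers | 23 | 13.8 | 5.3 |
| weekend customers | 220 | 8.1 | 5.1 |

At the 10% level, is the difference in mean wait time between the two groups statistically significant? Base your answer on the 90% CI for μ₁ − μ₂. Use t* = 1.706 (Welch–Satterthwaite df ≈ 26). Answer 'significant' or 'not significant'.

significant

Standard errors of each mean: 5.3/√23 = 1.1051 and 5.1/√220 = 0.3438.
SE(x̄₁ − x̄₂) = √(1.1051² + 0.3438²) = 1.1573 for independent samples with unequal variances.
With t* = 1.706, the margin is 1.706 × 1.1573 = 1.9744.
x̄₁ − x̄₂ = 13.8 − 8.1 = 5.7000; the interval is 5.7000 ± 1.9744 = (3.7256, 7.6744).
The interval (3.7256, 7.6744) does not contain 0, so the difference is significant.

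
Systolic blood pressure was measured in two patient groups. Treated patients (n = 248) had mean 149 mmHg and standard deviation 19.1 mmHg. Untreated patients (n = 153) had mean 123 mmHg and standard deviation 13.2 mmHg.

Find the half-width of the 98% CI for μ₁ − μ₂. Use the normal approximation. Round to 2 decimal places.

3.76

Standard errors of each mean: 19.1/√248 = 1.2129 and 13.2/√153 = 1.0672.
SE(x̄₁ − x̄₂) = √(1.2129² + 1.0672²) = 1.6156 for independent samples with unequal variances.
With z* = 2.326, the margin is 2.326 × 1.6156 = 3.7579.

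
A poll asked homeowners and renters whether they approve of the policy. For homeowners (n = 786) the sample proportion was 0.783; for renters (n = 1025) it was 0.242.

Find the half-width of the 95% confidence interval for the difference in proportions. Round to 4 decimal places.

The two standard errors are √(0.7830×0.2170/786) = 0.01470 and √(0.2420×0.7580/1025) = 0.01338.
Because the samples are independent, SE_diff = √(0.01470² + 0.01338²) = 0.01988.
Using z* = 1.960 for 95%, ME = 1.960 × 0.01988 = 0.03896.

0.0390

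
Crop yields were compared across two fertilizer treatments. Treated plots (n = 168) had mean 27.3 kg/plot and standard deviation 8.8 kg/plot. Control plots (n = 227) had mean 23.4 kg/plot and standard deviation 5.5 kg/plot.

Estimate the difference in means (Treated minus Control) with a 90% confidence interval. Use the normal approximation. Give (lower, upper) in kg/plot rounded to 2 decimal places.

Standard errors of each mean: 8.8/√168 = 0.6789 and 5.5/√227 = 0.3650.
SE(x̄₁ − x̄₂) = √(0.6789² + 0.3650²) = 0.7708 for independent samples with unequal variances.
With z* = 1.645, the margin is 1.645 × 0.7708 = 1.2680.
x̄₁ − x̄₂ = 27.3 − 23.4 = 3.9000; the interval is 3.9000 ± 1.2680 = (2.63, 5.17).

(2.63, 5.17)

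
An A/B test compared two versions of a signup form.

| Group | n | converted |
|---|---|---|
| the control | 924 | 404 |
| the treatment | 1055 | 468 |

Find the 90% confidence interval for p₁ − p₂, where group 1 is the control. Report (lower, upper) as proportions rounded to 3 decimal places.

(-0.043, 0.030)

p̂₁ = 404/924 = 0.4372 and p̂₂ = 468/1055 = 0.4436.
SE₁ = √(p̂₁(1−p̂₁)/n₁) = √(0.4372·0.5628/924) = 0.01632; SE₂ = √(0.4436·0.5564/1055) = 0.01530.
Independent samples: SE of the difference = √(SE₁² + SE₂²) = √(0.0002663424 + 0.00023409) = 0.02237.
z* for 90% confidence is 1.645, so the margin of error is 1.645 × 0.02237 = 0.03680.
Point estimate p̂₁ − p̂₂ = 0.4372 − 0.4436 = -0.0064.
-0.0064 ± 0.03680 → (-0.043, 0.030).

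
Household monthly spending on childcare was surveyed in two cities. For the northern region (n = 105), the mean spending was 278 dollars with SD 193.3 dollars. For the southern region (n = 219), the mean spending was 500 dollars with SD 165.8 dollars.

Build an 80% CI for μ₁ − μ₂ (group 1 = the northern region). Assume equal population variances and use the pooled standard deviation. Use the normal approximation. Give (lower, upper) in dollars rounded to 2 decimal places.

(-248.65, -195.35)

Pooled variance s_p² = [104·193.3² + 218·165.8²] / (105+219−2) = 30679.1617, so s_p = 175.1547.
SE_diff = s_p·√(1/n₁ + 1/n₂) = 175.1547·√(1/105 + 1/219) = 20.7911.
z* = 1.282; margin = 1.282 × 20.7911 = 26.6542.
Difference = 278 − 500 = -222.0000.
-222.0000 ± 26.6542 → (-248.65, -195.35).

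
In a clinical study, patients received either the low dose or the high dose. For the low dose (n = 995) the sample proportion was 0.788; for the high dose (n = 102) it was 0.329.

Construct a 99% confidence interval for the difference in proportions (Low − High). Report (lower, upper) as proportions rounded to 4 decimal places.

(0.3346, 0.5834)

Each SE is √(p̂(1−p̂)/n): √(0.7880·0.2120/995) = 0.01296 and √(0.3290·0.6710/102) = 0.04652.
SE(p̂₁ − p̂₂) = √(SE₁² + SE₂²) = √(0.0001679616 + 0.0021641104) = 0.04829, since the two samples are independent.
At 99% confidence z* = 2.576; margin = 2.576 × 0.04829 = 0.12440.
The difference is 0.7880 − 0.3290 = 0.4590, so the interval is 0.4590 ± 0.12440 = (0.3346, 0.5834).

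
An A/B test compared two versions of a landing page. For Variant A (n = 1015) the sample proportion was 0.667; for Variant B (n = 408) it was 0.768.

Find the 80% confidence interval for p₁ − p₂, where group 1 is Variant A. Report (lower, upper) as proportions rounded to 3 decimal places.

(-0.134, -0.068)

Each SE is √(p̂(1−p̂)/n): √(0.6670·0.3330/1015) = 0.01479 and √(0.7680·0.2320/408) = 0.02090.
SE(p̂₁ − p̂₂) = √(SE₁² + SE₂²) = √(0.0002187441 + 0.00043681) = 0.02560, since the two samples are independent.
At 80% confidence z* = 1.282; margin = 1.282 × 0.02560 = 0.03282.
The difference is 0.6670 − 0.7680 = -0.1010, so the interval is -0.1010 ± 0.03282 = (-0.134, -0.068).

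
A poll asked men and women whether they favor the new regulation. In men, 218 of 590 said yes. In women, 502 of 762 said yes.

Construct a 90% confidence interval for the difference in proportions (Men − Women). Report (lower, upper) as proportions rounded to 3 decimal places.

(-0.333, -0.246)

p̂₁ = 218/590 = 0.3695 and p̂₂ = 502/762 = 0.6588.
SE₁ = √(p̂₁(1−p̂₁)/n₁) = √(0.3695·0.6305/590) = 0.01987; SE₂ = √(0.6588·0.3412/762) = 0.01718.
Independent samples: SE of the difference = √(SE₁² + SE₂²) = √(0.0003948169 + 0.0002951524) = 0.02627.
z* for 90% confidence is 1.645, so the margin of error is 1.645 × 0.02627 = 0.04321.
Point estimate p̂₁ − p̂₂ = 0.3695 − 0.6588 = -0.2893.
-0.2893 ± 0.04321 → (-0.333, -0.246).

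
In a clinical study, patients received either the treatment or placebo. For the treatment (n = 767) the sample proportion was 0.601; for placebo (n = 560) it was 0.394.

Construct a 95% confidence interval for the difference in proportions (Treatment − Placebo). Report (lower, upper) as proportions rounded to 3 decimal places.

(0.154, 0.260)

SE₁ = √(p̂₁(1−p̂₁)/n₁) = √(0.6010·0.3990/767) = 0.01768; SE₂ = √(0.3940·0.6060/560) = 0.02065.
Independent samples: SE of the difference = √(SE₁² + SE₂²) = √(0.0003125824 + 0.0004264225) = 0.02718.
z* for 95% confidence is 1.960, so the margin of error is 1.960 × 0.02718 = 0.05327.
Point estimate p̂₁ − p̂₂ = 0.6010 − 0.3940 = 0.2070.
0.2070 ± 0.05327 → (0.154, 0.260).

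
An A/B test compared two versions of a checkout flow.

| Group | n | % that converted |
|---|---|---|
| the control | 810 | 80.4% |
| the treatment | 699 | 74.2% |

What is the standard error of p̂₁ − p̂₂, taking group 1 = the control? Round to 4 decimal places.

0.0216

The two standard errors are √(0.8040×0.1960/810) = 0.01395 and √(0.7420×0.2580/699) = 0.01655.
Because the samples are independent, SE_diff = √(0.01395² + 0.01655²) = 0.02164.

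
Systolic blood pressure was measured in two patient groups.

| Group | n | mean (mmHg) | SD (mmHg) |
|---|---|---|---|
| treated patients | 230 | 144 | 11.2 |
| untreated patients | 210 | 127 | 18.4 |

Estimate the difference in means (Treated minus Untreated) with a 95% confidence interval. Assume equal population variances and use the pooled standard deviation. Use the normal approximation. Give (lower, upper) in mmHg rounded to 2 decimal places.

Pooled variance s_p² = [229·11.2² + 209·18.4²] / (230+210−2) = 227.1342, so s_p = 15.0710.
SE_diff = s_p·√(1/n₁ + 1/n₂) = 15.0710·√(1/230 + 1/210) = 1.4385.
z* = 1.960; margin = 1.960 × 1.4385 = 2.8195.
Difference = 144 − 127 = 17.0000.
17.0000 ± 2.8195 → (14.18, 19.82).

(14.18, 19.82)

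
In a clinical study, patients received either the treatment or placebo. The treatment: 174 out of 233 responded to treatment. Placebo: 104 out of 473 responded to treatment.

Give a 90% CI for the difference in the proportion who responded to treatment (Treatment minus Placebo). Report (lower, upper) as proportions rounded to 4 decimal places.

p̂₁ = 174/233 = 0.7468 and p̂₂ = 104/473 = 0.2199.
SE₁ = √(p̂₁(1−p̂₁)/n₁) = √(0.7468·0.2532/233) = 0.02849; SE₂ = √(0.2199·0.7801/473) = 0.01904.
Independent samples: SE of the difference = √(SE₁² + SE₂²) = √(0.0008116801 + 0.0003625216) = 0.03427.
z* for 90% confidence is 1.645, so the margin of error is 1.645 × 0.03427 = 0.05637.
Point estimate p̂₁ − p̂₂ = 0.7468 − 0.2199 = 0.5269.
0.5269 ± 0.05637 → (0.4705, 0.5833).

(0.4705, 0.5833)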